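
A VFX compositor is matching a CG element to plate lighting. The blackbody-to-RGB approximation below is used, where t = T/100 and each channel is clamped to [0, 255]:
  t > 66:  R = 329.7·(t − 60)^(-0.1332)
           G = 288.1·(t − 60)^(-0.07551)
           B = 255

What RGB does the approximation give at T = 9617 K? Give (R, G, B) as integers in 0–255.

t = 9617/100 = 96.17; the t > 66 branch applies.
R = 329.7·(96.17 − 60)^(-0.1332) = 329.7·36.17^(-0.1332) = 329.7·0.62005 = 204.431.
G = 288.1·(96.17 − 60)^(-0.07551) = 288.1·36.17^(-0.07551) = 288.1·0.76266 = 219.721.
B = 255 by definition for t > 66.
Rounded: (204, 220, 255).

(204, 220, 255)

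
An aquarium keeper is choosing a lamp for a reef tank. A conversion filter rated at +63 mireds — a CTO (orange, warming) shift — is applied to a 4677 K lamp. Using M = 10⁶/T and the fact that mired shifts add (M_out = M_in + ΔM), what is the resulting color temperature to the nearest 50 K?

M_in = 10⁶/4677 = 213.81 mireds.
M_out = 213.81 + (+63) = 276.81 mireds.
T_out = 10⁶/276.81 = 3612.6 K → 3600 K.

3600 K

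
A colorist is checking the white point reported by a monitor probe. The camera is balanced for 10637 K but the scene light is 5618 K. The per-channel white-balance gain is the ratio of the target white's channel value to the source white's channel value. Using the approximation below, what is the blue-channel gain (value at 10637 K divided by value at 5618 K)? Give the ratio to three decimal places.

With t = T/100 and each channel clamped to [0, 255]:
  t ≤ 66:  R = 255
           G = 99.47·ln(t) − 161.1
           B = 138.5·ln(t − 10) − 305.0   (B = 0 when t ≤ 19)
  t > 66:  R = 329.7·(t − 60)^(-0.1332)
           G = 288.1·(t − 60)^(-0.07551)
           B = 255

1.129

At 5618 K (t = 56.18):
  B = 138.5·ln(56.18 − 10) − 305.0 = 138.5·ln 46.18 − 305.0 = 138.5·3.8325 − 305.0 = 225.808.
At 10637 K (t = 106.37):
  B = 255 by definition for t > 66.
Gain = 255.000 / 225.808 = 1.1293 → 1.129.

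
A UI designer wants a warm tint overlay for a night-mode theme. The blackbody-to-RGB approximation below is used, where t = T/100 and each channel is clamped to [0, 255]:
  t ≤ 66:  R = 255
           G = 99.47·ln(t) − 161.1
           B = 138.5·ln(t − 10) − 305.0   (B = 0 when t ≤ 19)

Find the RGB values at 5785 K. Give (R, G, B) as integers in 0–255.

(255, 243, 231)

t = 5785/100 = 57.85; the t ≤ 66 branch applies.
R = 255 by definition for t ≤ 66.
G = 99.47·ln 57.85 − 161.1 = 99.47·4.0579 − 161.1 = 242.535.
B = 138.5·ln(57.85 − 10) − 305.0 = 138.5·ln 47.85 − 305.0 = 138.5·3.8681 − 305.0 = 230.728.
Rounded: (255, 243, 231).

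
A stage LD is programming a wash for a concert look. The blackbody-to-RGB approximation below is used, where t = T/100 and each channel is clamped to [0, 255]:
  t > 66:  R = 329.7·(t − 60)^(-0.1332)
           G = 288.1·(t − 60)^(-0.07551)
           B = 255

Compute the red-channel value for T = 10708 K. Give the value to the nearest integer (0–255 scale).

t = 10708/100 = 107.08; the t > 66 branch applies.
R = 329.7·(107.08 − 60)^(-0.1332) = 329.7·47.08^(-0.1332) = 329.7·0.59866 = 197.377.
Rounded: 197.

197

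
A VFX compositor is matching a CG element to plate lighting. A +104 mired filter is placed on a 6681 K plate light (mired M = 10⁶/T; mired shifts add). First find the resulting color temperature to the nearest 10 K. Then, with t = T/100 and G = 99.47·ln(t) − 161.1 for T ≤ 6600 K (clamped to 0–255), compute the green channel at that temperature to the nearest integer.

204

M_in = 10⁶/6681 = 149.68; M_out = 149.68 + (+104) = 253.68.
T_out = 10⁶/253.68 = 3942.0 K → 3940 K; t = 39.4.
G = 99.47·ln 39.4 − 161.1 = 99.47·3.6738 − 161.1 = 204.329.
Rounded: 204.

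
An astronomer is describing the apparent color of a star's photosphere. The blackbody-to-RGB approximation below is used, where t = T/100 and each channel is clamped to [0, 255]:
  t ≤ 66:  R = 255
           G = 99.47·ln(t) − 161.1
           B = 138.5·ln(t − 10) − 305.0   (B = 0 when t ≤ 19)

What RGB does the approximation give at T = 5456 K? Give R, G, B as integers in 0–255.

R=255, G=237, B=221

t = 5456/100 = 54.56; the t ≤ 66 branch applies.
R = 255 by definition for t ≤ 66.
G = 99.47·ln 54.56 − 161.1 = 99.47·3.9993 − 161.1 = 236.710.
B = 138.5·ln(54.56 − 10) − 305.0 = 138.5·ln 44.56 − 305.0 = 138.5·3.7968 − 305.0 = 220.862.
Rounded: (255, 237, 221).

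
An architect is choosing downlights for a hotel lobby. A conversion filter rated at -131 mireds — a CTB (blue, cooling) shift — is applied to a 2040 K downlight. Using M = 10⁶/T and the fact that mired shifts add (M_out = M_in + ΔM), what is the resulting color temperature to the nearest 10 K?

2780 K

M_in = 10⁶/2040 = 490.20 mireds.
M_out = 490.20 + (-131) = 359.20 mireds.
T_out = 10⁶/359.20 = 2784.0 K → 2780 K.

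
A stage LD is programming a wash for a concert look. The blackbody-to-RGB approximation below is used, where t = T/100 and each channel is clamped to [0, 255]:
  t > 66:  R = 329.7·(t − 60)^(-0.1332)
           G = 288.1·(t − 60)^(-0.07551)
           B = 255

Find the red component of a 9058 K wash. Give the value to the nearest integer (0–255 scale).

t = 9058/100 = 90.58; the t > 66 branch applies.
R = 329.7·(90.58 − 60)^(-0.1332) = 329.7·30.58^(-0.1332) = 329.7·0.63407 = 209.054.
Rounded: 209.

209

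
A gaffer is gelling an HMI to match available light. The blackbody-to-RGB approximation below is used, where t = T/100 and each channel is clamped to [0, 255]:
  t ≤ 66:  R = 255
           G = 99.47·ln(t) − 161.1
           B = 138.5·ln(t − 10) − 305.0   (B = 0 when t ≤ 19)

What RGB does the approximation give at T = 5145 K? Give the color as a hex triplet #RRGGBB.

#FFE7D3

t = 5145/100 = 51.45; the t ≤ 66 branch applies.
R = 255 by definition for t ≤ 66.
G = 99.47·ln 51.45 − 161.1 = 99.47·3.9406 − 161.1 = 230.873.
B = 138.5·ln(51.45 − 10) − 305.0 = 138.5·ln 41.45 − 305.0 = 138.5·3.7245 − 305.0 = 210.842.
Rounded: (255, 231, 211).
In hex: #FFE7D3.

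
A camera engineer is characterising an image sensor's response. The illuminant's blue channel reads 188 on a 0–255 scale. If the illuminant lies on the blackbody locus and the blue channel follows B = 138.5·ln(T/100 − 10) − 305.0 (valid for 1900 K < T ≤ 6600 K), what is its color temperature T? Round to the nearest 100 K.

4500 K

ln(t − 10) = (188 + 305.0) / 138.5 = 3.5596.
t − 10 = e^3.5596 = 35.148, so t = 45.148.
T = 100·t = 4515 K → 4500 K to the nearest 100 K.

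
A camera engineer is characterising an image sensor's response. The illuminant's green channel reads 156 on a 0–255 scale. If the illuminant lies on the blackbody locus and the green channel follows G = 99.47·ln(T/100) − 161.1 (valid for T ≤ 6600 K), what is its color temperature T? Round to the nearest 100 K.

ln t = (156 + 161.1) / 99.47 = 3.1879.
t = e^3.1879 = 24.237.
T = 100·t = 2424 K → 2400 K to the nearest 100 K.

2400 K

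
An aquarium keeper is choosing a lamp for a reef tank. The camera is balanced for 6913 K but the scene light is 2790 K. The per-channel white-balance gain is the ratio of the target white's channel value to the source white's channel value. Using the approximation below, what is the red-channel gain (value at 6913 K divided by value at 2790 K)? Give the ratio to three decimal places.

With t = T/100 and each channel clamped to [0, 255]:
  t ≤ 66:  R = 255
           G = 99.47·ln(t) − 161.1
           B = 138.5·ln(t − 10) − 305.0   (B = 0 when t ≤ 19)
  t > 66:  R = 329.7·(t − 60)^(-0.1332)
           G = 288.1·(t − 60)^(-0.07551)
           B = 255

0.963

At 2790 K (t = 27.9):
  R = 255 by definition for t ≤ 66.
At 6913 K (t = 69.13):
  R = 329.7·(69.13 − 60)^(-0.1332) = 329.7·9.13^(-0.1332) = 329.7·0.74484 = 245.575.
Gain = 245.575 / 255.000 = 0.9630 → 0.963.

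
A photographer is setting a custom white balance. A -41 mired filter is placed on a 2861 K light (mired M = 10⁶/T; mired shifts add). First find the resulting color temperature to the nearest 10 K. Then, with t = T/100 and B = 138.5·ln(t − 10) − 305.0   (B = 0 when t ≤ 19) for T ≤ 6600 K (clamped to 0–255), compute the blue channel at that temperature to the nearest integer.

126

M_in = 10⁶/2861 = 349.53; M_out = 349.53 + (-41) = 308.53.
T_out = 10⁶/308.53 = 3241.2 K → 3240 K; t = 32.4.
B = 138.5·ln(32.4 − 10) − 305.0 = 138.5·ln 22.4 − 305.0 = 138.5·3.1091 − 305.0 = 125.605.
Rounded: 126.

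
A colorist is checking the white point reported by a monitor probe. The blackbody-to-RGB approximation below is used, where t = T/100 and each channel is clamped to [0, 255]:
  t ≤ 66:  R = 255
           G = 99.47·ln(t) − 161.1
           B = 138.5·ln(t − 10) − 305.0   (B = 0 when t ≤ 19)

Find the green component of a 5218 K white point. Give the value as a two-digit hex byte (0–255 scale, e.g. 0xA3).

t = 5218/100 = 52.18; the t ≤ 66 branch applies.
G = 99.47·ln 52.18 − 161.1 = 99.47·3.9547 − 161.1 = 232.274.
Rounded: 232; in hex, 0xE8.

0xE8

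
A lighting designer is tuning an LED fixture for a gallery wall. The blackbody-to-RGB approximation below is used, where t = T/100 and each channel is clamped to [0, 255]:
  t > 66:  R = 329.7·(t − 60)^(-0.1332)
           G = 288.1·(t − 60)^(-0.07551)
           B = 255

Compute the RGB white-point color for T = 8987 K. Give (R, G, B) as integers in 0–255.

t = 8987/100 = 89.87; the t > 66 branch applies.
R = 329.7·(89.87 − 60)^(-0.1332) = 329.7·29.87^(-0.1332) = 329.7·0.63606 = 209.709.
G = 288.1·(89.87 − 60)^(-0.07551) = 288.1·29.87^(-0.07551) = 288.1·0.77376 = 222.920.
B = 255 by definition for t > 66.
Rounded: (210, 223, 255).

(210, 223, 255)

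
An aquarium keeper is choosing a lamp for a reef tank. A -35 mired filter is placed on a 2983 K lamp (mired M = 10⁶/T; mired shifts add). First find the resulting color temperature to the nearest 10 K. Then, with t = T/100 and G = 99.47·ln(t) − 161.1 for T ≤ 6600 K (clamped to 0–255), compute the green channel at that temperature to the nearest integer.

188

M_in = 10⁶/2983 = 335.23; M_out = 335.23 + (-35) = 300.23.
T_out = 10⁶/300.23 = 3330.7 K → 3330 K; t = 33.3.
G = 99.47·ln 33.3 − 161.1 = 99.47·3.5056 − 161.1 = 187.598.
Rounded: 188.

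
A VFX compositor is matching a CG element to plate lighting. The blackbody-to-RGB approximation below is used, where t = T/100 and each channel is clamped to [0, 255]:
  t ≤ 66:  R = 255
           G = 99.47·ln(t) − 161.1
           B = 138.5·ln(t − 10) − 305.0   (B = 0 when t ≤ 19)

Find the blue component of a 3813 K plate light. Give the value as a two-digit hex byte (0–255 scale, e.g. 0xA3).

0x9D

t = 3813/100 = 38.13; the t ≤ 66 branch applies.
B = 138.5·ln(38.13 − 10) − 305.0 = 138.5·ln 28.13 − 305.0 = 138.5·3.3368 − 305.0 = 157.152.
Rounded: 157; in hex, 0x9D.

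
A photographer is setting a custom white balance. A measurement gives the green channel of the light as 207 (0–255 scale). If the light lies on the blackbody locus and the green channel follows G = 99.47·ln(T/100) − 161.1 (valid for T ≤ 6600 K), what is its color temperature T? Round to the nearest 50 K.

4050 K

ln t = (207 + 161.1) / 99.47 = 3.7006.
t = e^3.7006 = 40.472.
T = 100·t = 4047 K → 4050 K to the nearest 50 K.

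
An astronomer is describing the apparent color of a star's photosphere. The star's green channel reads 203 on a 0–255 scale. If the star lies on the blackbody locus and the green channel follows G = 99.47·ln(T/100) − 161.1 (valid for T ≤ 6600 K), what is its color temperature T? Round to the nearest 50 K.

3900 K

ln t = (203 + 161.1) / 99.47 = 3.6604.
t = e^3.6604 = 38.877.
T = 100·t = 3888 K → 3900 K to the nearest 50 K.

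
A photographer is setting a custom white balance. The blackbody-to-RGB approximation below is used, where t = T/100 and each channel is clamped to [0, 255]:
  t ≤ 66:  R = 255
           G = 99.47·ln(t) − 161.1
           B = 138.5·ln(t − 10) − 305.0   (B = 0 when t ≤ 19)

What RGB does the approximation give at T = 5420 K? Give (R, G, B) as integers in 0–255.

(255, 236, 220)

t = 5420/100 = 54.2; the t ≤ 66 branch applies.
R = 255 by definition for t ≤ 66.
G = 99.47·ln 54.2 − 161.1 = 99.47·3.9927 − 161.1 = 236.052.
B = 138.5·ln(54.2 − 10) − 305.0 = 138.5·ln 44.2 − 305.0 = 138.5·3.7887 − 305.0 = 219.738.
Rounded: (255, 236, 220).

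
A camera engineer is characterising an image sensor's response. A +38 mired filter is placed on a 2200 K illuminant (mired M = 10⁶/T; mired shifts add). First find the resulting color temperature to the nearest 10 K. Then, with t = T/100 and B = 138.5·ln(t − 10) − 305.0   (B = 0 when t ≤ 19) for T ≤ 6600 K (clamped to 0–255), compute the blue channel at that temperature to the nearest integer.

18

M_in = 10⁶/2200 = 454.55; M_out = 454.55 + (+38) = 492.55.
T_out = 10⁶/492.55 = 2030.3 K → 2030 K; t = 20.3.
B = 138.5·ln(20.3 − 10) − 305.0 = 138.5·ln 10.3 − 305.0 = 138.5·2.3321 − 305.0 = 18.002.
Rounded: 18.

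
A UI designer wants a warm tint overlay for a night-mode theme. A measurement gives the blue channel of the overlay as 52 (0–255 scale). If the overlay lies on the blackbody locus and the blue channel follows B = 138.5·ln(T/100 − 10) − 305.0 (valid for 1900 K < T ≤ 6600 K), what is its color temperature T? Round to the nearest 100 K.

ln(t − 10) = (52 + 305.0) / 138.5 = 2.5776.
t − 10 = e^2.5776 = 13.166, so t = 23.166.
T = 100·t = 2317 K → 2300 K to the nearest 100 K.

2300 K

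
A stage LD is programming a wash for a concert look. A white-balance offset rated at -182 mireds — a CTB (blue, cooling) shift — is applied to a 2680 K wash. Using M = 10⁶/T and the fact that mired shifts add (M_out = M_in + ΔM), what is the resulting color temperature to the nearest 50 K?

M_in = 10⁶/2680 = 373.13 mireds.
M_out = 373.13 + (-182) = 191.13 mireds.
T_out = 10⁶/191.13 = 5231.9 K → 5250 K.

5250 K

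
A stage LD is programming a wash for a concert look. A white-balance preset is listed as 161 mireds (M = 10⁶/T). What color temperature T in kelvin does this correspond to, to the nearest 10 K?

6210 K

T = 10⁶ / 161 = 6211.18 K → 6210 K.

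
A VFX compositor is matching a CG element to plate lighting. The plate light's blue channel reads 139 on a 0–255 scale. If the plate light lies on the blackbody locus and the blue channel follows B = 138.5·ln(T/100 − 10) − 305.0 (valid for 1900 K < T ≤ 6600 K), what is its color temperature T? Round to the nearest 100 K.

3500 K

ln(t − 10) = (139 + 305.0) / 138.5 = 3.2058.
t − 10 = e^3.2058 = 24.675, so t = 34.675.
T = 100·t = 3467 K → 3500 K to the nearest 100 K.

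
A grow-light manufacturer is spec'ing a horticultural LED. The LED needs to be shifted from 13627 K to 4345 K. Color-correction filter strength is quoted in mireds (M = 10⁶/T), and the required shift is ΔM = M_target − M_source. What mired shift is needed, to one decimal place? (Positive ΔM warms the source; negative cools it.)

+156.8 mireds

M_source = 10⁶/13627 = 73.384; M_target = 10⁶/4345 = 230.150.
ΔM = 230.150 − 73.384 = 156.766 → +156.8 mireds, a warming shift.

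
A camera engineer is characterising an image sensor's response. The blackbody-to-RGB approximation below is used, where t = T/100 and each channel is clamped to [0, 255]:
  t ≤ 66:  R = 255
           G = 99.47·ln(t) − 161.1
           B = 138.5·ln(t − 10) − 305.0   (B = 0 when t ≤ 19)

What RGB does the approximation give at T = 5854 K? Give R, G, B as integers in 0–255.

R=255, G=244, B=233

t = 5854/100 = 58.54; the t ≤ 66 branch applies.
R = 255 by definition for t ≤ 66.
G = 99.47·ln 58.54 − 161.1 = 99.47·4.0697 − 161.1 = 243.714.
B = 138.5·ln(58.54 − 10) − 305.0 = 138.5·ln 48.54 − 305.0 = 138.5·3.8824 − 305.0 = 232.711.
Rounded: (255, 244, 233).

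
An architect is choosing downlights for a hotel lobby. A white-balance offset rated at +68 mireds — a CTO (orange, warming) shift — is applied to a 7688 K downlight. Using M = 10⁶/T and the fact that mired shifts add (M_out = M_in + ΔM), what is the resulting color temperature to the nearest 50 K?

M_in = 10⁶/7688 = 130.07 mireds.
M_out = 130.07 + (+68) = 198.07 mireds.
T_out = 10⁶/198.07 = 5048.6 K → 5050 K.

5050 K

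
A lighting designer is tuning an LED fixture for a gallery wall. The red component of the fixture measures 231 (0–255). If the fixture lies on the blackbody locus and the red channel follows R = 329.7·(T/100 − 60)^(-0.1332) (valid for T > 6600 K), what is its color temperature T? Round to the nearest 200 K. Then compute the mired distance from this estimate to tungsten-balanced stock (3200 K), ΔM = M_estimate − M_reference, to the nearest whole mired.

-177 mireds

(t − 60)^(-0.1332) = 231/329.7 = 0.70064.
t − 60 = 0.70064^(1/-0.1332) = 0.70064^(-7.508) = 14.453, so t = 74.453.
T = 100·t = 7445 K → 7400 K to the nearest 200 K.
M_estimate = 10⁶/7400 = 135.14; M_reference = 10⁶/3200 = 312.50.
ΔM = 135.14 − 312.50 = -177.36 → -177 mireds.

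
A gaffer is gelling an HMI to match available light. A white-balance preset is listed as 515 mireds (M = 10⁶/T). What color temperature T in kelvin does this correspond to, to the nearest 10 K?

1940 K

T = 10⁶ / 515 = 1941.75 K → 1940 K.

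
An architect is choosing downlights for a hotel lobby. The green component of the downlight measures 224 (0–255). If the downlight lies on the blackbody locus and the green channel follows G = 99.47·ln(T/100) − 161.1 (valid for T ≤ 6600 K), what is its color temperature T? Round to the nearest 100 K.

ln t = (224 + 161.1) / 99.47 = 3.8715.
t = e^3.8715 = 48.015.
T = 100·t = 4802 K → 4800 K to the nearest 100 K.

4800 K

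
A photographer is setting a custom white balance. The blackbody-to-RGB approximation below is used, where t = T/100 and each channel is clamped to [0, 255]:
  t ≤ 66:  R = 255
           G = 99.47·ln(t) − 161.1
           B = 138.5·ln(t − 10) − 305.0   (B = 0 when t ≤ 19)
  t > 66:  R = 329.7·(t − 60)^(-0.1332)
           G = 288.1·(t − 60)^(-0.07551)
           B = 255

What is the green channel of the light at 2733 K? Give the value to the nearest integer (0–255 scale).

t = 2733/100 = 27.33; the t ≤ 66 branch applies.
G = 99.47·ln 27.33 − 161.1 = 99.47·3.3080 − 161.1 = 167.945.
Rounded: 168.

168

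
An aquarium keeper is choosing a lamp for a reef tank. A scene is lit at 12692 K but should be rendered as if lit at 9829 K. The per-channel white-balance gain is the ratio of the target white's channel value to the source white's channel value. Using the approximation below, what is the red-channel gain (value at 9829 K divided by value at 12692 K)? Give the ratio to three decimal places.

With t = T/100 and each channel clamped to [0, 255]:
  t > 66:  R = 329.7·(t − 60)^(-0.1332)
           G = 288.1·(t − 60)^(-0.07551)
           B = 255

1.077

At 12692 K (t = 126.92):
  R = 329.7·(126.92 − 60)^(-0.1332) = 329.7·66.92^(-0.1332) = 329.7·0.57126 = 188.345.
At 9829 K (t = 98.29):
  R = 329.7·(98.29 − 60)^(-0.1332) = 329.7·38.29^(-0.1332) = 329.7·0.61537 = 202.886.
Gain = 202.886 / 188.345 = 1.0772 → 1.077.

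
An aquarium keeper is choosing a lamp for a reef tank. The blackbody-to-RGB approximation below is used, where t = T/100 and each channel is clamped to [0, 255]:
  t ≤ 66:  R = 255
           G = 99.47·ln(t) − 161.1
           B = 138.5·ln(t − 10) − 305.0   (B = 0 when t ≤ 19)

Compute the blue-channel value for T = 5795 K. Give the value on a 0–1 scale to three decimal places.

t = 5795/100 = 57.95; the t ≤ 66 branch applies.
B = 138.5·ln(57.95 − 10) − 305.0 = 138.5·ln 47.95 − 305.0 = 138.5·3.8702 − 305.0 = 231.017.
On a 0–1 scale: 231.017/255 = 0.9059 → 0.906.

0.906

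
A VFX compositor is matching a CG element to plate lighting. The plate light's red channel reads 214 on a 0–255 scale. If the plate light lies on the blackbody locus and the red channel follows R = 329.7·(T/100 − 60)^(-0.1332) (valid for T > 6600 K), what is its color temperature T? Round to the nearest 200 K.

(t − 60)^(-0.1332) = 214/329.7 = 0.64907.
t − 60 = 0.64907^(1/-0.1332) = 0.64907^(-7.508) = 25.657, so t = 85.657.
T = 100·t = 8566 K → 8600 K to the nearest 200 K.

8600 K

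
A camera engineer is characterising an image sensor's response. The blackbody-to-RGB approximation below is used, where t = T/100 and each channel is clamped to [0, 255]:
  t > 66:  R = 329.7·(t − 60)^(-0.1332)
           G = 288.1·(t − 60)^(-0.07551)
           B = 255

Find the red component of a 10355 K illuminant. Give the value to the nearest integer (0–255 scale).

t = 10355/100 = 103.55; the t > 66 branch applies.
R = 329.7·(103.55 − 60)^(-0.1332) = 329.7·43.55^(-0.1332) = 329.7·0.60490 = 199.437.
Rounded: 199.

199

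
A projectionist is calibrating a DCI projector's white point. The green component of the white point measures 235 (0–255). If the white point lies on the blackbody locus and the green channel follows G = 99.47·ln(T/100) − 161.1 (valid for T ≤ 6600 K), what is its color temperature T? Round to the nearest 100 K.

ln t = (235 + 161.1) / 99.47 = 3.9821.
t = e^3.9821 = 53.630.
T = 100·t = 5363 K → 5400 K to the nearest 100 K.

5400 K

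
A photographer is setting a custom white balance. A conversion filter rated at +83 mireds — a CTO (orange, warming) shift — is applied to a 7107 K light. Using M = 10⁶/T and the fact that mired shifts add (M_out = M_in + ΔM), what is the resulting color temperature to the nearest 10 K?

M_in = 10⁶/7107 = 140.71 mireds.
M_out = 140.71 + (+83) = 223.71 mireds.
T_out = 10⁶/223.71 = 4470.1 K → 4470 K.

4470 K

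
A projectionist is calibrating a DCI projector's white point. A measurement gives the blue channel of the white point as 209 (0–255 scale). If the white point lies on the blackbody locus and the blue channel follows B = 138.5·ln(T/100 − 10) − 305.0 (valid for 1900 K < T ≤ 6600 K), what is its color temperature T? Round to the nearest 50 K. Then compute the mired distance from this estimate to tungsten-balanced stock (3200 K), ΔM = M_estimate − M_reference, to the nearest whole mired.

-116 mireds

ln(t − 10) = (209 + 305.0) / 138.5 = 3.7112.
t − 10 = e^3.7112 = 40.903, so t = 50.903.
T = 100·t = 5090 K → 5100 K to the nearest 50 K.
M_estimate = 10⁶/5100 = 196.08; M_reference = 10⁶/3200 = 312.50.
ΔM = 196.08 − 312.50 = -116.42 → -116 mireds.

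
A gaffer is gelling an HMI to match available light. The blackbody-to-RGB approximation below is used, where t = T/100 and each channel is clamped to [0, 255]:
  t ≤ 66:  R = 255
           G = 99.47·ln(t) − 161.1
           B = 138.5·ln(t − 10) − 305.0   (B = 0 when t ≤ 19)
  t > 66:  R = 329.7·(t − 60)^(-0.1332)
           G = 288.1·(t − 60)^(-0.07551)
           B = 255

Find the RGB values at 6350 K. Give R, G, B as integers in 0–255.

t = 6350/100 = 63.5; the t ≤ 66 branch applies.
R = 255 by definition for t ≤ 66.
G = 99.47·ln 63.5 − 161.1 = 99.47·4.1510 − 161.1 = 251.804.
B = 138.5·ln(63.5 − 10) − 305.0 = 138.5·ln 53.5 − 305.0 = 138.5·3.9797 − 305.0 = 246.186.
Rounded: (255, 252, 246).

R=255, G=252, B=246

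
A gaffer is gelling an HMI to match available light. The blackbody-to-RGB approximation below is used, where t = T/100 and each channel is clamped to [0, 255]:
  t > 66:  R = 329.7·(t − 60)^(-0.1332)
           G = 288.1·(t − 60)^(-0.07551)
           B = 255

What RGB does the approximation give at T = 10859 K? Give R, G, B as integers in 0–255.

t = 10859/100 = 108.59; the t > 66 branch applies.
R = 329.7·(108.59 − 60)^(-0.1332) = 329.7·48.59^(-0.1332) = 329.7·0.59615 = 196.549.
G = 288.1·(108.59 − 60)^(-0.07551) = 288.1·48.59^(-0.07551) = 288.1·0.74585 = 214.878.
B = 255 by definition for t > 66.
Rounded: (197, 215, 255).

R=197, G=215, B=255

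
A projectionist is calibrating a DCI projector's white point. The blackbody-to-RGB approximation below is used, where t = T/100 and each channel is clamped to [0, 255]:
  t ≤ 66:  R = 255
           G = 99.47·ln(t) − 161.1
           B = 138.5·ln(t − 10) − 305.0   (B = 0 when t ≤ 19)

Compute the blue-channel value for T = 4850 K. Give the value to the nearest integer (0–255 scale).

201

t = 4850/100 = 48.5; the t ≤ 66 branch applies.
B = 138.5·ln(48.5 − 10) − 305.0 = 138.5·ln 38.5 − 305.0 = 138.5·3.6507 − 305.0 = 200.616.
Rounded: 201.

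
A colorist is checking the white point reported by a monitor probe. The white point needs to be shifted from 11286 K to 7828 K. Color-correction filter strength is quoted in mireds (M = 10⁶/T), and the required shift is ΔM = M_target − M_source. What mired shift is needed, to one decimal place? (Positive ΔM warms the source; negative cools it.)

+39.1 mireds

M_source = 10⁶/11286 = 88.605; M_target = 10⁶/7828 = 127.747.
ΔM = 127.747 − 88.605 = 39.141 → +39.1 mireds, a warming shift.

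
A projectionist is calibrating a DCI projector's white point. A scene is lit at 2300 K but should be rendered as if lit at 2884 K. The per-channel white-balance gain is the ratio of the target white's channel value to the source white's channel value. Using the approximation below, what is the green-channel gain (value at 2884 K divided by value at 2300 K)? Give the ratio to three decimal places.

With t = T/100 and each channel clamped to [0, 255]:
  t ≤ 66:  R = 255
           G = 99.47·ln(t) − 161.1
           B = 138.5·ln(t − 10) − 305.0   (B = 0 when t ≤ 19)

At 2300 K (t = 23):
  G = 99.47·ln 23 − 161.1 = 99.47·3.1355 − 161.1 = 150.788.
At 2884 K (t = 28.84):
  G = 99.47·ln 28.84 − 161.1 = 99.47·3.3618 − 161.1 = 173.295.
Gain = 173.295 / 150.788 = 1.1493 → 1.149.

1.149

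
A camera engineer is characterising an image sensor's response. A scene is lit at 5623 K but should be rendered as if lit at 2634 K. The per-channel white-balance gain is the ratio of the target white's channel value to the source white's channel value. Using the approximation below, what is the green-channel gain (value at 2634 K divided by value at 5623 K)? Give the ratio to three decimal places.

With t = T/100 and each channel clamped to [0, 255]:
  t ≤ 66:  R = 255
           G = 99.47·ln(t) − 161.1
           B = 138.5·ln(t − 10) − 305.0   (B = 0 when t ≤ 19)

0.685

At 5623 K (t = 56.23):
  G = 99.47·ln 56.23 − 161.1 = 99.47·4.0295 − 161.1 = 239.709.
At 2634 K (t = 26.34):
  G = 99.47·ln 26.34 − 161.1 = 99.47·3.2711 − 161.1 = 164.275.
Gain = 164.275 / 239.709 = 0.6853 → 0.685.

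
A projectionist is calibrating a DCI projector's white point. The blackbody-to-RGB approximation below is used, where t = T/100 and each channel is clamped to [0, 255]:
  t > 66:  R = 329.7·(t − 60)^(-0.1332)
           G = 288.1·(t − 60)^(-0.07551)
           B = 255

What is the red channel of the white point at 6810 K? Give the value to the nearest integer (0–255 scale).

t = 6810/100 = 68.1; the t > 66 branch applies.
R = 329.7·(68.1 − 60)^(-0.1332) = 329.7·8.1^(-0.1332) = 329.7·0.75682 = 249.522.
Rounded: 250.

250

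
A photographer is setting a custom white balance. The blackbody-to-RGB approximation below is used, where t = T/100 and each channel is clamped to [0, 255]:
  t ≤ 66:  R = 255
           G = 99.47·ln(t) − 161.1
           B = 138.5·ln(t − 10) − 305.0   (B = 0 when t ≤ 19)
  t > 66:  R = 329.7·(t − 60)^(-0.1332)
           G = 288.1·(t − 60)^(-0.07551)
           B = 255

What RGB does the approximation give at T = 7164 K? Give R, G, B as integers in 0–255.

R=238, G=239, B=255

t = 7164/100 = 71.64; the t > 66 branch applies.
R = 329.7·(71.64 − 60)^(-0.1332) = 329.7·11.64^(-0.1332) = 329.7·0.72113 = 237.757.
G = 288.1·(71.64 − 60)^(-0.07551) = 288.1·11.64^(-0.07551) = 288.1·0.83083 = 239.361.
B = 255 by definition for t > 66.
Rounded: (238, 239, 255).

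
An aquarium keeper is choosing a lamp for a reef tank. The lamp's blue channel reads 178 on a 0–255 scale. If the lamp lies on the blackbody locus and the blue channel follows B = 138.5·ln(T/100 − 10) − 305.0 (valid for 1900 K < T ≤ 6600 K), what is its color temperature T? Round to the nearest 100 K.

4300 K

ln(t − 10) = (178 + 305.0) / 138.5 = 3.4874.
t − 10 = e^3.4874 = 32.700, so t = 42.700.
T = 100·t = 4270 K → 4300 K to the nearest 100 K.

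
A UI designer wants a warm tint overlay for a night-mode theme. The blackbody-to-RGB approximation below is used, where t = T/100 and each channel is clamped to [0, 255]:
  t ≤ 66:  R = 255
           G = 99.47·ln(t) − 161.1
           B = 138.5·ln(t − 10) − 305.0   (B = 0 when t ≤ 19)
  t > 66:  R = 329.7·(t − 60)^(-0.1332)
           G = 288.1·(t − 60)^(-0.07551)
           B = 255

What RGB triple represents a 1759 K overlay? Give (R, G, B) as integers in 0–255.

(255, 124, 0)

t = 1759/100 = 17.59; the t ≤ 66 branch applies.
R = 255 by definition for t ≤ 66.
G = 99.47·ln 17.59 − 161.1 = 99.47·2.8673 − 161.1 = 124.113.
t = 17.59 ≤ 19, so B = 0.
Rounded: (255, 124, 0).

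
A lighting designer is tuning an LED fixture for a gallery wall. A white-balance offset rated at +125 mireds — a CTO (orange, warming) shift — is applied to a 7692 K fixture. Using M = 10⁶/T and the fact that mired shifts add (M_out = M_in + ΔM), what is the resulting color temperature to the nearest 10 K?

3920 K

M_in = 10⁶/7692 = 130.01 mireds.
M_out = 130.01 + (+125) = 255.01 mireds.
T_out = 10⁶/255.01 = 3921.5 K → 3920 K.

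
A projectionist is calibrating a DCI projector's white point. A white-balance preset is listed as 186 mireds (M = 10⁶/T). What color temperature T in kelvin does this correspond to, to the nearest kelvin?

T = 10⁶ / 186 = 5376.34 K → 5376 K.

5376 K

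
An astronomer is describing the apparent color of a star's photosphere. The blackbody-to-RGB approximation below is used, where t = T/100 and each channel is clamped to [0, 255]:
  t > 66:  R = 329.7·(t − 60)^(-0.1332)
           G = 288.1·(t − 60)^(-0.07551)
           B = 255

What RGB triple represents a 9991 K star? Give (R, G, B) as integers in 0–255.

t = 9991/100 = 99.91; the t > 66 branch applies.
R = 329.7·(99.91 − 60)^(-0.1332) = 329.7·39.91^(-0.1332) = 329.7·0.61198 = 201.769.
G = 288.1·(99.91 − 60)^(-0.07551) = 288.1·39.91^(-0.07551) = 288.1·0.75701 = 218.095.
B = 255 by definition for t > 66.
Rounded: (202, 218, 255).

(202, 218, 255)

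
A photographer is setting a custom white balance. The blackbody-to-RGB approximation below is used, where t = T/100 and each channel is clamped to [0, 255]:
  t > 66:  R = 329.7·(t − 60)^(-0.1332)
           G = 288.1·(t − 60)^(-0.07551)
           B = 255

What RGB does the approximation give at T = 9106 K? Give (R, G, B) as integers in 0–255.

t = 9106/100 = 91.06; the t > 66 branch applies.
R = 329.7·(91.06 − 60)^(-0.1332) = 329.7·31.06^(-0.1332) = 329.7·0.63276 = 208.621.
G = 288.1·(91.06 − 60)^(-0.07551) = 288.1·31.06^(-0.07551) = 288.1·0.77148 = 222.263.
B = 255 by definition for t > 66.
Rounded: (209, 222, 255).

(209, 222, 255)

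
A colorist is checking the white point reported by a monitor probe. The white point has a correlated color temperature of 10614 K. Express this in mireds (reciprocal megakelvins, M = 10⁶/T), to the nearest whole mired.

M = 10⁶ / 10614 = 94.215 → 94 mireds.

94 mireds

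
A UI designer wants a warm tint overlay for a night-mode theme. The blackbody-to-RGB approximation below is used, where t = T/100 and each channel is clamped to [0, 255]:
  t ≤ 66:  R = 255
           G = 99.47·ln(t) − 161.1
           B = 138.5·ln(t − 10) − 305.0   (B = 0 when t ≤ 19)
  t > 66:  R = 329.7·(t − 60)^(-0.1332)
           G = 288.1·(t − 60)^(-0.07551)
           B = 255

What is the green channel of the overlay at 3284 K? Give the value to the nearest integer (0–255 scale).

186

t = 3284/100 = 32.84; the t ≤ 66 branch applies.
G = 99.47·ln 32.84 − 161.1 = 99.47·3.4916 − 161.1 = 186.214.
Rounded: 186.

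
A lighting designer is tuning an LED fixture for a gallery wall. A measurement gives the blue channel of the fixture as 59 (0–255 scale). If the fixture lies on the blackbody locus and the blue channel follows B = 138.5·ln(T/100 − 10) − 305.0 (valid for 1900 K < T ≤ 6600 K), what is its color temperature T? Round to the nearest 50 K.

2400 K

ln(t − 10) = (59 + 305.0) / 138.5 = 2.6282.
t − 10 = e^2.6282 = 13.848, so t = 23.848.
T = 100·t = 2385 K → 2400 K to the nearest 50 K.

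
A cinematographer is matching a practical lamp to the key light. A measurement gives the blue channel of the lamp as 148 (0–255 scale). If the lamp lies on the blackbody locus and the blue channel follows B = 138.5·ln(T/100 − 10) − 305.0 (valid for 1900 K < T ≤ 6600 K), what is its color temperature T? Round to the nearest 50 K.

3650 K

ln(t − 10) = (148 + 305.0) / 138.5 = 3.2708.
t − 10 = e^3.2708 = 26.331, so t = 36.331.
T = 100·t = 3633 K → 3650 K to the nearest 50 K.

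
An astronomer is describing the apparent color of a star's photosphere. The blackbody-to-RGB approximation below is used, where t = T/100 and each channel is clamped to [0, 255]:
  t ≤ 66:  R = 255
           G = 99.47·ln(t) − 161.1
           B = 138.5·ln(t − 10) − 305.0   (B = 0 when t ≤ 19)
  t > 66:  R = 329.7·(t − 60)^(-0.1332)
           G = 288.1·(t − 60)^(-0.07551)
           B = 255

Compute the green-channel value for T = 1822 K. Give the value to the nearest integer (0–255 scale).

t = 1822/100 = 18.22; the t ≤ 66 branch applies.
G = 99.47·ln 18.22 − 161.1 = 99.47·2.9025 − 161.1 = 127.614.
Rounded: 128.

128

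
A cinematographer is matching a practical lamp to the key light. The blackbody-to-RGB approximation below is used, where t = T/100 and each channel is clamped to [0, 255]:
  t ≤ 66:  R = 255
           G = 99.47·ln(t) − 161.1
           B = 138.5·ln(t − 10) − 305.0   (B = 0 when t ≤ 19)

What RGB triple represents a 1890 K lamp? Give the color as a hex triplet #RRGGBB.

#FF8300

t = 1890/100 = 18.9; the t ≤ 66 branch applies.
R = 255 by definition for t ≤ 66.
G = 99.47·ln 18.9 − 161.1 = 99.47·2.9392 − 161.1 = 131.258.
t = 18.9 ≤ 19, so B = 0.
Rounded: (255, 131, 0).
In hex: #FF8300.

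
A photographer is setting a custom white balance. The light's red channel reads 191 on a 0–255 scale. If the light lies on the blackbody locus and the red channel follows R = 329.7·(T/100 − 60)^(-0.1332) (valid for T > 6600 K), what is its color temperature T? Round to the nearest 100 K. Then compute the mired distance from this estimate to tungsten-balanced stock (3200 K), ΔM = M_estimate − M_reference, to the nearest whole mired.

-229 mireds

(t − 60)^(-0.1332) = 191/329.7 = 0.57931.
t − 60 = 0.57931^(1/-0.1332) = 0.57931^(-7.508) = 60.245, so t = 120.245.
T = 100·t = 12025 K → 12000 K to the nearest 100 K.
M_estimate = 10⁶/12000 = 83.33; M_reference = 10⁶/3200 = 312.50.
ΔM = 83.33 − 312.50 = -229.17 → -229 mireds.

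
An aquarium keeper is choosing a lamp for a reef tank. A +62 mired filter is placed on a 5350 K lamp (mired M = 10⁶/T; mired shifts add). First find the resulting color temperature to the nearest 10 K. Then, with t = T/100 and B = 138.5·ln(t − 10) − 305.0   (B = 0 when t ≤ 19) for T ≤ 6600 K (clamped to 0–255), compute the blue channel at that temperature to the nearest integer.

M_in = 10⁶/5350 = 186.92; M_out = 186.92 + (+62) = 248.92.
T_out = 10⁶/248.92 = 4017.4 K → 4020 K; t = 40.2.
B = 138.5·ln(40.2 − 10) − 305.0 = 138.5·ln 30.2 − 305.0 = 138.5·3.4078 − 305.0 = 166.986.
Rounded: 167.

167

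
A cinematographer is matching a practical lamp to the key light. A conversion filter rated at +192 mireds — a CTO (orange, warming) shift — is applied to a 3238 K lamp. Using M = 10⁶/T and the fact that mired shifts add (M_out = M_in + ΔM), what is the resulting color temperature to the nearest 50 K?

2000 K

M_in = 10⁶/3238 = 308.83 mireds.
M_out = 308.83 + (+192) = 500.83 mireds.
T_out = 10⁶/500.83 = 1996.7 K → 2000 K.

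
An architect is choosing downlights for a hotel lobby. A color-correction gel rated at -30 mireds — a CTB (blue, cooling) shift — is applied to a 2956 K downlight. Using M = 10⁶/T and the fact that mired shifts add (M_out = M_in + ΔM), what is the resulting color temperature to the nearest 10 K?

3240 K

M_in = 10⁶/2956 = 338.29 mireds.
M_out = 338.29 + (-30) = 308.29 mireds.
T_out = 10⁶/308.29 = 3243.6 K → 3240 K.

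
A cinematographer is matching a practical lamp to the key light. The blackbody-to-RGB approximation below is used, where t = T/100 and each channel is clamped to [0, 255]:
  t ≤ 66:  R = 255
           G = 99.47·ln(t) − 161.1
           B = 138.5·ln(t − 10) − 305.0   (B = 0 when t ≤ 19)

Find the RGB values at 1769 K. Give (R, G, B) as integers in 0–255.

(255, 125, 0)

t = 1769/100 = 17.69; the t ≤ 66 branch applies.
R = 255 by definition for t ≤ 66.
G = 99.47·ln 17.69 − 161.1 = 99.47·2.8730 − 161.1 = 124.677.
t = 17.69 ≤ 19, so B = 0.
Rounded: (255, 125, 0).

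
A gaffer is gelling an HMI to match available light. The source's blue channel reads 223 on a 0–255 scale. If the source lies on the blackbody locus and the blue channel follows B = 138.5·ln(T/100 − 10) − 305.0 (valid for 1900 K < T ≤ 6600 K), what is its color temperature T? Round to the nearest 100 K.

5500 K

ln(t − 10) = (223 + 305.0) / 138.5 = 3.8123.
t − 10 = e^3.8123 = 45.253, so t = 55.253.
T = 100·t = 5525 K → 5500 K to the nearest 100 K.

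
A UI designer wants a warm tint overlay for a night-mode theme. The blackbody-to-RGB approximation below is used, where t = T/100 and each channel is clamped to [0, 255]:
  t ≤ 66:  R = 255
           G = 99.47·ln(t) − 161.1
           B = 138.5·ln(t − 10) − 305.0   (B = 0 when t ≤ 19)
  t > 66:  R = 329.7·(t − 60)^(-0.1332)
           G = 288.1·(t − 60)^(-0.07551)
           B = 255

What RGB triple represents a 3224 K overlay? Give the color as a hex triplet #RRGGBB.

#FFB87D

t = 3224/100 = 32.24; the t ≤ 66 branch applies.
R = 255 by definition for t ≤ 66.
G = 99.47·ln 32.24 − 161.1 = 99.47·3.4732 − 161.1 = 184.380.
B = 138.5·ln(32.24 − 10) − 305.0 = 138.5·ln 22.24 − 305.0 = 138.5·3.1019 − 305.0 = 124.612.
Rounded: (255, 184, 125).
In hex: #FFB87D.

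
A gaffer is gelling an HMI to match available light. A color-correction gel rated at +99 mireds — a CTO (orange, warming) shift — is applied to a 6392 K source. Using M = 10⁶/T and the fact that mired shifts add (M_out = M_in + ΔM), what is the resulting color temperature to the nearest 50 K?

M_in = 10⁶/6392 = 156.45 mireds.
M_out = 156.45 + (+99) = 255.45 mireds.
T_out = 10⁶/255.45 = 3914.7 K → 3900 K.

3900 K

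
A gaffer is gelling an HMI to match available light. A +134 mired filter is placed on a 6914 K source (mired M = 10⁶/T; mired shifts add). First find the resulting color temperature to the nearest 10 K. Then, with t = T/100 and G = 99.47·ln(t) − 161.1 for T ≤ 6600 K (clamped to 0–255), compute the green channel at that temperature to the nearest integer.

M_in = 10⁶/6914 = 144.63; M_out = 144.63 + (+134) = 278.63.
T_out = 10⁶/278.63 = 3588.9 K → 3590 K; t = 35.9.
G = 99.47·ln 35.9 − 161.1 = 99.47·3.5807 − 161.1 = 195.076.
Rounded: 195.

195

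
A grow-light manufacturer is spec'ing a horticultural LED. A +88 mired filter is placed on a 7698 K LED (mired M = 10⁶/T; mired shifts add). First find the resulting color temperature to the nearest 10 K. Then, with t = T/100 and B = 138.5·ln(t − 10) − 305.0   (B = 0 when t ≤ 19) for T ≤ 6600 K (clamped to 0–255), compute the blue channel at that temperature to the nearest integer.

191

M_in = 10⁶/7698 = 129.90; M_out = 129.90 + (+88) = 217.90.
T_out = 10⁶/217.90 = 4589.2 K → 4590 K; t = 45.9.
B = 138.5·ln(45.9 − 10) − 305.0 = 138.5·ln 35.9 − 305.0 = 138.5·3.5807 − 305.0 = 190.932.
Rounded: 191.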